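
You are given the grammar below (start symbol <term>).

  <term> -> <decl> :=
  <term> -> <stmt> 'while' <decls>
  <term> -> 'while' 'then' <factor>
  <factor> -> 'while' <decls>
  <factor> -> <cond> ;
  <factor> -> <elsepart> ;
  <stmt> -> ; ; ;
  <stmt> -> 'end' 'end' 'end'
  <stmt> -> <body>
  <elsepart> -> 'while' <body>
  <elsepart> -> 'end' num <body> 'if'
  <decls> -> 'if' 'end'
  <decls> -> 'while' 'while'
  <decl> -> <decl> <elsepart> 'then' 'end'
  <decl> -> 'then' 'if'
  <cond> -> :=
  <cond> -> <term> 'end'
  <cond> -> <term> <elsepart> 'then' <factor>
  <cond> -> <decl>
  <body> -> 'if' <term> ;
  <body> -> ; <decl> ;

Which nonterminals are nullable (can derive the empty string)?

No nonterminal has an empty production or an RHS whose symbols are all nullable.

{ } (none)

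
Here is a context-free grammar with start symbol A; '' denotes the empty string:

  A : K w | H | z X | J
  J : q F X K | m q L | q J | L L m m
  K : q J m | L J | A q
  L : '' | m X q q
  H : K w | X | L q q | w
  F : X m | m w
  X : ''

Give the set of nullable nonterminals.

Directly nullable (have an ''-production): L, X.
H : X with every symbol nullable, so H is nullable.
A : H with every symbol nullable, so A is nullable.
No other nonterminal has a production whose RHS symbols are all nullable.

{ A, H, L, X }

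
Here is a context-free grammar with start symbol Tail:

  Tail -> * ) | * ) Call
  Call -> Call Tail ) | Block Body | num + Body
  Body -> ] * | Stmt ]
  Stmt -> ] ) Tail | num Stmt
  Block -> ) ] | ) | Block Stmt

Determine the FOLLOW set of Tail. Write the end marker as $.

Tail is the start symbol, so $ ∈ FOLLOW(Tail).
In Call -> Call Tail ): add FIRST()) = { ) }.
In Stmt -> ] ) Tail: Tail is at the end, add FOLLOW(Stmt) = { ], num }.
Union: FOLLOW(Tail) = { $, ), ], num }.

{ $, ), ], num }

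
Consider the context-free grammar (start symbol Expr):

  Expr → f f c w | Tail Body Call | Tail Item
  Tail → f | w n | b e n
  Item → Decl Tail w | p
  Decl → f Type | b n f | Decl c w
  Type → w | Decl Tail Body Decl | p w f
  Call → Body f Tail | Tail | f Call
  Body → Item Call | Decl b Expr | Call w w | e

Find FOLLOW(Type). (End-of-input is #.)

{ b, c, f, w }

In Decl → f Type: Type is at the end, add FOLLOW(Decl) = { b, c, f, w }.
Union: FOLLOW(Type) = { b, c, f, w }.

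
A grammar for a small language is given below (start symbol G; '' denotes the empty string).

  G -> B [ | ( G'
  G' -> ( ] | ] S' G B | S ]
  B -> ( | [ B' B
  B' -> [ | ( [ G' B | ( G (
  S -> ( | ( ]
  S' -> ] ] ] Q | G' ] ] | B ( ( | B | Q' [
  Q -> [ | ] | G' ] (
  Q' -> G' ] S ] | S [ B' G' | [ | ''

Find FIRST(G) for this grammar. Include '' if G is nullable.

{ (, [ }

From G -> B [: add FIRST(B) = { (, [ }.
G -> ( G' contributes {(}.
Union: FIRST(G) = { (, [ }.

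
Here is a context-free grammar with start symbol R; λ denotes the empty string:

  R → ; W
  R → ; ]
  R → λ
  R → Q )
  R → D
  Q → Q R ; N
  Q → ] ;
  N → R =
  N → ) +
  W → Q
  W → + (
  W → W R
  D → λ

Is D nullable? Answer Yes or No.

Yes

D has an λ-production, so D ⇒ λ.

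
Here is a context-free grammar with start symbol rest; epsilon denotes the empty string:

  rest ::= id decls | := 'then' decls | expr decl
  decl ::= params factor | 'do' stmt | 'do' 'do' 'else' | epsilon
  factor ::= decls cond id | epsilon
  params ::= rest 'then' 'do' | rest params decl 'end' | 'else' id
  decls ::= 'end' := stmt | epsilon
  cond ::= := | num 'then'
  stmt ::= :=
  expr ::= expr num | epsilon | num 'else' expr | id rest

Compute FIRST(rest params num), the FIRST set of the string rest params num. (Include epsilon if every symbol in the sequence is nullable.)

{ 'do', 'else', 'then', :=, id, num }

Add FIRST(rest)\{epsilon} = { 'do', 'else', 'then', :=, id, num }; rest is nullable, continue.
Add FIRST(params) = { 'do', 'else', 'then', :=, id, num }; params is not nullable, stop.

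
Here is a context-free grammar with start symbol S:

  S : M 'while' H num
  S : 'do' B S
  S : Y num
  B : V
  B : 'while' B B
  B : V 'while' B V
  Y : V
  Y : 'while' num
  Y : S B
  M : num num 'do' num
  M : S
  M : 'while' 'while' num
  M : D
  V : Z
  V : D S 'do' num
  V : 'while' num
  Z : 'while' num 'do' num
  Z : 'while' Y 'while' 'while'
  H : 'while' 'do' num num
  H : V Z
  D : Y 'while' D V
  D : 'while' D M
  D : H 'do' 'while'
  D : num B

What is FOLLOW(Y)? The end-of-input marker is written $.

{ 'while', num }

In S : Y num: add FIRST(num) = { num }.
In Z : 'while' Y 'while' 'while': add FIRST('while' 'while') = { 'while' }.
In D : Y 'while' D V: add FIRST('while' D V) = { 'while' }.
Union: FOLLOW(Y) = { 'while', num }.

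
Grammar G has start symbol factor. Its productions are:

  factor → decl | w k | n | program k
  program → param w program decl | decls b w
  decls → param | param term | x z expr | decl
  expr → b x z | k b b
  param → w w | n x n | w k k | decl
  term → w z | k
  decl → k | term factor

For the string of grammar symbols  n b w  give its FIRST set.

{ n }

n is a terminal; add {n} and stop.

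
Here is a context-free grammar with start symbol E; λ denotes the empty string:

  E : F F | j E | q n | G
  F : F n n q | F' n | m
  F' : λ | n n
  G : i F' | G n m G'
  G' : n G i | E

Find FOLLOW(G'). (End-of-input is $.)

{ $, i, n }

In G : G n m G': G' is at the end, add FOLLOW(G) = { $, i, n }.
Union: FOLLOW(G') = { $, i, n }.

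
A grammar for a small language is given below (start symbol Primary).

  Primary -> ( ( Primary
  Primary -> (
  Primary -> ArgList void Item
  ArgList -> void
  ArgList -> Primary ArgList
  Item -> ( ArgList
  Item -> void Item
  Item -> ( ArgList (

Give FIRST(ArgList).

ArgList -> void contributes {void}.
From ArgList -> Primary ArgList: add FIRST(Primary) = { (, void }.
Union: FIRST(ArgList) = { (, void }.

{ (, void }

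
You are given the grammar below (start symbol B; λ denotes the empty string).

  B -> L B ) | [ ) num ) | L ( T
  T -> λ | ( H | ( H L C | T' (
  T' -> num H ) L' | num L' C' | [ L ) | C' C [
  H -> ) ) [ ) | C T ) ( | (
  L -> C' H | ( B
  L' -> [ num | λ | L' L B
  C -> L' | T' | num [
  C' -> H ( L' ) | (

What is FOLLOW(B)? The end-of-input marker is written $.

{ $, (, ), [, num }

B is the start symbol, so $ ∈ FOLLOW(B).
In B -> L B ): add FIRST()) = { ) }.
In L -> ( B: B is at the end, add FOLLOW(L) = { $, (, ), [, num }.
In L' -> L' L B: B is at the end, add FOLLOW(L') = { $, (, ), [, num }.
Union: FOLLOW(B) = { $, (, ), [, num }.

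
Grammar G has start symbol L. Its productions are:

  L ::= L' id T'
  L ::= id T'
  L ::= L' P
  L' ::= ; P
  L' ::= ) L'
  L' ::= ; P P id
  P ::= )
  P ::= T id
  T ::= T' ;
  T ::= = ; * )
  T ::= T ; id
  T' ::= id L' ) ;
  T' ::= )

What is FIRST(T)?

From T ::= T' ;: add FIRST(T') = { ), id }.
T ::= = ; * ) contributes {=}.
From T ::= T ; id: add FIRST(T) = { ), =, id }.
Union: FIRST(T) = { ), =, id }.

{ ), =, id }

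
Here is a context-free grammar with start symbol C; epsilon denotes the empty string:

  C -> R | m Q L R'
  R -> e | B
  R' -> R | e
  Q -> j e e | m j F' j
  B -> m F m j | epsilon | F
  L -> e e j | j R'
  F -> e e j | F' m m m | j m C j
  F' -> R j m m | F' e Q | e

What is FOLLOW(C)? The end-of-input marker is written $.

{ $, j }

C is the start symbol, so $ ∈ FOLLOW(C).
In F -> j m C j: add FIRST(j) = { j }.
Union: FOLLOW(C) = { $, j }.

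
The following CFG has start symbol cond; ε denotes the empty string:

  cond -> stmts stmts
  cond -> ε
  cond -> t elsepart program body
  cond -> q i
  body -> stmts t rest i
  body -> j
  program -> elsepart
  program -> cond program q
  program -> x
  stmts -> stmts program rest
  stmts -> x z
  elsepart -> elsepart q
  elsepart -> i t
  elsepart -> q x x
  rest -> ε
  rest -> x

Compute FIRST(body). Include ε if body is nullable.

From body -> stmts t rest i: add FIRST(stmts) = { x }.
body -> j contributes {j}.
Union: FIRST(body) = { j, x }.

{ j, x }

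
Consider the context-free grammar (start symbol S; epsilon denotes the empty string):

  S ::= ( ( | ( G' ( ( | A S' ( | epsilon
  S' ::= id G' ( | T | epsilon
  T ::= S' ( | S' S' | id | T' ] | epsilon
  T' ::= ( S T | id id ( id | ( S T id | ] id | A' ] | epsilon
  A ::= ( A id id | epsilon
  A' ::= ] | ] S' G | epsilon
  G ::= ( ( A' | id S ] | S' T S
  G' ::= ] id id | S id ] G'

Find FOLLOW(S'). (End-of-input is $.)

In S ::= A S' (: add FIRST(() = { ( }.
In T ::= S' (: add FIRST(() = { ( }.
In T ::= S' S': add FIRST(S')\{epsilon} = { (, ], id }.
  Since S' is nullable, also add FOLLOW(T) = { (, ], id }.
In T ::= S' S': S' is at the end, add FOLLOW(T) = { (, ], id }.
In A' ::= ] S' G: add FIRST(G)\{epsilon} = { (, ], id }.
  Since G is nullable, also add FOLLOW(A') = { ] }.
In G ::= S' T S: add FIRST(T S)\{epsilon} = { (, ], id }.
  Since T S is nullable, also add FOLLOW(G) = { ] }.
Union: FOLLOW(S') = { (, ], id }.

{ (, ], id }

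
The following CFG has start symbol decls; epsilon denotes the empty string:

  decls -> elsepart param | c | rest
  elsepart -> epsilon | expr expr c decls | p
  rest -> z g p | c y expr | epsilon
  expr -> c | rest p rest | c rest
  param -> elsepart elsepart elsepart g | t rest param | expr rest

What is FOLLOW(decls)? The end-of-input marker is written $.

{ $, c, g, p, t, z }

decls is the start symbol, so $ ∈ FOLLOW(decls).
In elsepart -> expr expr c decls: decls is at the end, add FOLLOW(elsepart) = { c, g, p, t, z }.
Union: FOLLOW(decls) = { $, c, g, p, t, z }.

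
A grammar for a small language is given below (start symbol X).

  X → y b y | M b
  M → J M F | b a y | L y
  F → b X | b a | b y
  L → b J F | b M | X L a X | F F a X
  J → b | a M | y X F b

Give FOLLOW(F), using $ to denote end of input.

{ a, b, y }

In M → J M F: F is at the end, add FOLLOW(M) = { a, b, y }.
In L → b J F: F is at the end, add FOLLOW(L) = { a, y }.
In L → F F a X: add FIRST(F a X) = { b }.
In L → F F a X: add FIRST(a X) = { a }.
In J → y X F b: add FIRST(b) = { b }.
Union: FOLLOW(F) = { a, b, y }.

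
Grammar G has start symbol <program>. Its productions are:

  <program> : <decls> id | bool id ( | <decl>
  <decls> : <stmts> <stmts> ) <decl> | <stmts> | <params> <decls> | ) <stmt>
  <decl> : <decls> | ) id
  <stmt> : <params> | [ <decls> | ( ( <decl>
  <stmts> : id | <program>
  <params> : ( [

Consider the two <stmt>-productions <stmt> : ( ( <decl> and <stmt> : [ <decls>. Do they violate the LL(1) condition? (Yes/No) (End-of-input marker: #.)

FIRST(( ( <decl>) = { ( } and FIRST([ <decls>) = { [ }.
The FIRST sets are disjoint and neither alternative is nullable — no conflict.

No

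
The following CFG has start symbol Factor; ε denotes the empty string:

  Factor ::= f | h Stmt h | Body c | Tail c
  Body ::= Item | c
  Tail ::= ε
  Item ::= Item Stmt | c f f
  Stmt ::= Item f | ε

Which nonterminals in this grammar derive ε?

{ Stmt, Tail }

Directly nullable (have an ε-production): Tail, Stmt.
No other nonterminal has a production whose RHS symbols are all nullable.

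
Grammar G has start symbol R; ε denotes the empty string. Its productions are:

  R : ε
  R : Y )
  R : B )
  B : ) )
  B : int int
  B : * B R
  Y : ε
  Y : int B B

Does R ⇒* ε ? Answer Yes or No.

R has an ε-production, so R ⇒ ε.

Yes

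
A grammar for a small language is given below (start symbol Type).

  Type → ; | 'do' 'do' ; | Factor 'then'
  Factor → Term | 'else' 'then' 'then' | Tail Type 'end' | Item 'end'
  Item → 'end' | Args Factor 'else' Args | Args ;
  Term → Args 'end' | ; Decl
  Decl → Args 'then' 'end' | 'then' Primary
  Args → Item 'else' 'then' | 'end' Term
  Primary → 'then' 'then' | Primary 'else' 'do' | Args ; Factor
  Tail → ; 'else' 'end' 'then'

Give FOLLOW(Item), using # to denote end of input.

In Factor → Item 'end': add FIRST('end') = { 'end' }.
In Args → Item 'else' 'then': add FIRST('else' 'then') = { 'else' }.
Union: FOLLOW(Item) = { 'else', 'end' }.

{ 'else', 'end' }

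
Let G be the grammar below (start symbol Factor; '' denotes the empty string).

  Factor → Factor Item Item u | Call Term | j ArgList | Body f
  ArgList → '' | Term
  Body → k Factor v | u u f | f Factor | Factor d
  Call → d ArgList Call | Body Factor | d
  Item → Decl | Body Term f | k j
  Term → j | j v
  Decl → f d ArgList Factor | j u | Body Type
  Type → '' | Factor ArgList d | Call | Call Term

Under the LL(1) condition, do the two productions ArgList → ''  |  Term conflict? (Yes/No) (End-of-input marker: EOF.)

FIRST('') = { '' } and FIRST(Term) = { j }.
The first alternative is nullable and FOLLOW(ArgList) = { EOF, d, f, j, k, u, v } shares j with FIRST of the second — conflict.

Yes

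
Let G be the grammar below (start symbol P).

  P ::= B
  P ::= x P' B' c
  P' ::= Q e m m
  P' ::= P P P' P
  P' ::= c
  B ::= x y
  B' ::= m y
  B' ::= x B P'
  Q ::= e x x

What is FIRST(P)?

From P ::= B: add FIRST(B) = { x }.
P ::= x P' B' c contributes {x}.
Union: FIRST(P) = { x }.

{ x }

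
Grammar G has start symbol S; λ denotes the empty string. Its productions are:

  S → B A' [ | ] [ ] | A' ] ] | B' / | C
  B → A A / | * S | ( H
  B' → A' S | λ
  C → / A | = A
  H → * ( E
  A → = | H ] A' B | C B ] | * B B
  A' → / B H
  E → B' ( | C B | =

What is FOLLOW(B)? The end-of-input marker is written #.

In S → B A' [: add FIRST(A' [) = { / }.
In A → H ] A' B: B is at the end, add FOLLOW(A) = { #, (, *, /, =, [, ] }.
In A → C B ]: add FIRST(]) = { ] }.
In A → * B B: add FIRST(B) = { (, *, /, = }.
In A → * B B: B is at the end, add FOLLOW(A) = { #, (, *, /, =, [, ] }.
In A' → / B H: add FIRST(H) = { * }.
In E → C B: B is at the end, add FOLLOW(E) = { #, (, *, /, =, [, ] }.
Union: FOLLOW(B) = { #, (, *, /, =, [, ] }.

{ #, (, *, /, =, [, ] }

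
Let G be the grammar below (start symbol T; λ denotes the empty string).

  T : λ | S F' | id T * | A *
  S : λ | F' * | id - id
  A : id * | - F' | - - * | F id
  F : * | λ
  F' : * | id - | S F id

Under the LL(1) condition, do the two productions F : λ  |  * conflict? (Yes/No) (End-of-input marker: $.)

No

FIRST(λ) = { λ } and FIRST(*) = { * }.
The first is nullable but FOLLOW(F) = { id } is disjoint from FIRST of the second.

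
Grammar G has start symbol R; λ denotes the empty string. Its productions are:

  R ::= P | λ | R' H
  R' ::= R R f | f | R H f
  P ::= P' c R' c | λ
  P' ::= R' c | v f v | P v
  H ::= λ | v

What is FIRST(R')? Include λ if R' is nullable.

{ f, v }

From R' ::= R R f: R, R nullable, take FIRST(R) ∪ FIRST(R) ∪ {f} = { f, v }.
R' ::= f contributes {f}.
From R' ::= R H f: R, H nullable, take FIRST(R) ∪ FIRST(H) ∪ {f} = { f, v }.
Union: FIRST(R') = { f, v }.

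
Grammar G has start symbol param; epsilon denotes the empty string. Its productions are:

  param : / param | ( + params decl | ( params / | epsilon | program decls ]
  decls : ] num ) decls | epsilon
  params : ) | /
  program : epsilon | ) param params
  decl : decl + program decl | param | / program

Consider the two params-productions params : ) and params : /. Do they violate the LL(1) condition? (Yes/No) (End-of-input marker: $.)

No

FIRST()) = { ) } and FIRST(/) = { / }.
The FIRST sets are disjoint and neither alternative is nullable — no conflict.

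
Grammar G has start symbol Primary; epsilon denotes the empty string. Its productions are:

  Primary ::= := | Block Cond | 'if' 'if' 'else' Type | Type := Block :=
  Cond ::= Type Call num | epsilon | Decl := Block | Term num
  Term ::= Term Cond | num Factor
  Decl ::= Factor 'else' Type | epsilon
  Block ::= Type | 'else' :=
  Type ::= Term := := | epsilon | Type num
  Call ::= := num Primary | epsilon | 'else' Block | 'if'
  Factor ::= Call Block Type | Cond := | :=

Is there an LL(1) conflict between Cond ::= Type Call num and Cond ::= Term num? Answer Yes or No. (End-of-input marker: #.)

FIRST(Type Call num) = { 'else', 'if', :=, num } and FIRST(Term num) = { num }.
Both contain num, so the two alternatives are not disjoint — LL(1) conflict.

Yes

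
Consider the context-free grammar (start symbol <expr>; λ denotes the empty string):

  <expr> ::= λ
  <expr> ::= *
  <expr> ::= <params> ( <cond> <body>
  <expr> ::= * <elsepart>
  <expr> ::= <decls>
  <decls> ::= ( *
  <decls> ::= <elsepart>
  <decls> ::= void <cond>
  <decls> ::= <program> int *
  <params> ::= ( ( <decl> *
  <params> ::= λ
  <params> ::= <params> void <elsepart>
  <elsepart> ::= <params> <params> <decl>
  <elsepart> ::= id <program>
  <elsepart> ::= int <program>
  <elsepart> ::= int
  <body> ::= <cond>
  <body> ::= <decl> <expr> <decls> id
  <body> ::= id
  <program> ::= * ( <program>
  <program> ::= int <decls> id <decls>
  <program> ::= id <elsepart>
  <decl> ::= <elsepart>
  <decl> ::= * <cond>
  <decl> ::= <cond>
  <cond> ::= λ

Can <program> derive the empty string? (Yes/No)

No

Nullable nonterminals: <body>, <cond>, <decl>, <decls>, <elsepart>, <expr>, <params>.
No production of <program> has an RHS whose symbols are all nullable, so <program> is not nullable.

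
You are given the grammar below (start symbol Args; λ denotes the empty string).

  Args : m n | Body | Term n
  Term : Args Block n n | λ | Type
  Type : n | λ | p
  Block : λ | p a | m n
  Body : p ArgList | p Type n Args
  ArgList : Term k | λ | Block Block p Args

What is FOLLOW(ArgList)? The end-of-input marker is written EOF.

In Body : p ArgList: ArgList is at the end, add FOLLOW(Body) = { EOF, m, n, p }.
Union: FOLLOW(ArgList) = { EOF, m, n, p }.

{ EOF, m, n, p }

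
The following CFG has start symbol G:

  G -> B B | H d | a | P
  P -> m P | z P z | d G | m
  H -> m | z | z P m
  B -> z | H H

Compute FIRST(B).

B -> z contributes {z}.
From B -> H H: add FIRST(H) = { m, z }.
Union: FIRST(B) = { m, z }.

{ m, z }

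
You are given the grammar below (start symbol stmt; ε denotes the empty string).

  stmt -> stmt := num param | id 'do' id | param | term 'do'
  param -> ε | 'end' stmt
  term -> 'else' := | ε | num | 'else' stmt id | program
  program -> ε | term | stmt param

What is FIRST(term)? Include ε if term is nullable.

{ 'do', 'else', 'end', :=, id, num, ε }

term -> 'else' := contributes {'else'}.
term -> ε contributes ε.
term -> num contributes {num}.
term -> 'else' stmt id contributes {'else'}.
From term -> program: add FIRST(program) = { 'do', 'else', 'end', :=, id, num, ε } (including ε since program is nullable).
Union: FIRST(term) = { 'do', 'else', 'end', :=, id, num, ε }.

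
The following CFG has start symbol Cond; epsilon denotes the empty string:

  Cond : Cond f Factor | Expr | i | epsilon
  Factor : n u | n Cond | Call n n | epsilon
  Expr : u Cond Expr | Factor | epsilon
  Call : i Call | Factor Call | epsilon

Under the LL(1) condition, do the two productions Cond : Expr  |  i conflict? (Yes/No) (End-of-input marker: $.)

Yes

FIRST(Expr) = { i, n, u, epsilon } and FIRST(i) = { i }.
Both contain i, so the two alternatives are not disjoint — LL(1) conflict.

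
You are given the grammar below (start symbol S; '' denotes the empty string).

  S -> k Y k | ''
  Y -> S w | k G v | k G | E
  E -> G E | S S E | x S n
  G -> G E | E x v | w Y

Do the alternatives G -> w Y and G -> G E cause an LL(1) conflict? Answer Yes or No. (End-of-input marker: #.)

FIRST(w Y) = { w } and FIRST(G E) = { k, w, x }.
Both contain w, so the two alternatives are not disjoint — LL(1) conflict.

Yes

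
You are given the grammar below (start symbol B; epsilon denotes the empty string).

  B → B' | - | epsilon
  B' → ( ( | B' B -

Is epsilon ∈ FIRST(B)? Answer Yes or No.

B has an epsilon-production, so B ⇒ epsilon.

Yes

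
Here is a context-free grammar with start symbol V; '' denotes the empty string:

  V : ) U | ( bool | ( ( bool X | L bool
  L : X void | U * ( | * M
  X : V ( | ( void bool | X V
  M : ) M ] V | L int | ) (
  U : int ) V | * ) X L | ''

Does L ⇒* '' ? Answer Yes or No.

Nullable nonterminals: U.
No production of L has an RHS whose symbols are all nullable, so L is not nullable.

No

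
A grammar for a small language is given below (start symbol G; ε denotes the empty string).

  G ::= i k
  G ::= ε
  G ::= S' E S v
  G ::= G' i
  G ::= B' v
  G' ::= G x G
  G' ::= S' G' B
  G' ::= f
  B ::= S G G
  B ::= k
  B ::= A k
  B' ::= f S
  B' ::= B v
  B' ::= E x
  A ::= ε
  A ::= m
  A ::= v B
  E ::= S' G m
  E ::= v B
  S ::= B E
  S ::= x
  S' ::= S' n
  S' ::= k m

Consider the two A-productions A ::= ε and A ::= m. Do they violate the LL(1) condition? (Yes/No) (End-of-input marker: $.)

FIRST(ε) = { ε } and FIRST(m) = { m }.
The first is nullable but FOLLOW(A) = { k } is disjoint from FIRST of the second.

No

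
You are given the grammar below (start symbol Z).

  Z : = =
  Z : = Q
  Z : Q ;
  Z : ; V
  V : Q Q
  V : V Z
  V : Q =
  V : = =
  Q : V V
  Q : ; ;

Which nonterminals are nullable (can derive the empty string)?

No nonterminal has an empty production or an RHS whose symbols are all nullable.

{ } (none)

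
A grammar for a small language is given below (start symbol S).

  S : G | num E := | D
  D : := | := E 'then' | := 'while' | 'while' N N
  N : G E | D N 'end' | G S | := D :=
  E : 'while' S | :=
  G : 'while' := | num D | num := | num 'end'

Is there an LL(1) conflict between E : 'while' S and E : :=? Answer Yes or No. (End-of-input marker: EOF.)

FIRST('while' S) = { 'while' } and FIRST(:=) = { := }.
The FIRST sets are disjoint and neither alternative is nullable — no conflict.

No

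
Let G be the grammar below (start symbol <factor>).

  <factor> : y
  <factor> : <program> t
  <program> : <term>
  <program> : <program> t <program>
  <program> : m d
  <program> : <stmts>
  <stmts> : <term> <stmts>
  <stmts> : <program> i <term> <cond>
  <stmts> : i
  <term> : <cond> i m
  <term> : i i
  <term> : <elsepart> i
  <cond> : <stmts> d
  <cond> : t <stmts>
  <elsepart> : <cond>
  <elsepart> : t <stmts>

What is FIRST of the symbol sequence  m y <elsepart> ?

{ m }

m is a terminal; add {m} and stop.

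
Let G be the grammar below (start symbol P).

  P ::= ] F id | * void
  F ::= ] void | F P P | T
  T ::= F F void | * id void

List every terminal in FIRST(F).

{ *, ] }

F ::= ] void contributes {]}.
From F ::= F P P: add FIRST(F) = { *, ] }.
From F ::= T: add FIRST(T) = { *, ] }.
Union: FIRST(F) = { *, ] }.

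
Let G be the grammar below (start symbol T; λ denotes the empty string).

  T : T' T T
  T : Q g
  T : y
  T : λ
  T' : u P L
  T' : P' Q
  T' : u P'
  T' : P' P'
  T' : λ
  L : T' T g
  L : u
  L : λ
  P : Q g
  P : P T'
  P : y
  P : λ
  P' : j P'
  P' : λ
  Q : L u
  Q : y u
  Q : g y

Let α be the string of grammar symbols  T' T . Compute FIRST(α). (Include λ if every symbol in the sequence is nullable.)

Add FIRST(T')\{λ} = { g, j, u, y }; T' is nullable, continue.
Add FIRST(T)\{λ} = { g, j, u, y }; T is nullable, continue.
Every symbol is nullable, so include λ.

{ g, j, u, y, λ }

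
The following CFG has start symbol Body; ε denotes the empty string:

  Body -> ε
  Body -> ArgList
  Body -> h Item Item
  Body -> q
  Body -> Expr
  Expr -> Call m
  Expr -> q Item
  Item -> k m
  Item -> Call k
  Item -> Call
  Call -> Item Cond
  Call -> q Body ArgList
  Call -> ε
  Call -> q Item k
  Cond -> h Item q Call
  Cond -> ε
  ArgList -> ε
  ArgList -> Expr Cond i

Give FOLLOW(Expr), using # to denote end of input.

In Body -> Expr: Expr is at the end, add FOLLOW(Body) = { #, h, i, k, m, q }.
In ArgList -> Expr Cond i: add FIRST(Cond i) = { h, i }.
Union: FOLLOW(Expr) = { #, h, i, k, m, q }.

{ #, h, i, k, m, q }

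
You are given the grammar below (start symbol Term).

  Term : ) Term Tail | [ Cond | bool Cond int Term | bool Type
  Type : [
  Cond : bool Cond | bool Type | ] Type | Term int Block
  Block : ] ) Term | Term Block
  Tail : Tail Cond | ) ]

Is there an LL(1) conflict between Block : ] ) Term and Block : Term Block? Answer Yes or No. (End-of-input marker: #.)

No

FIRST(] ) Term) = { ] } and FIRST(Term Block) = { ), [, bool }.
The FIRST sets are disjoint and neither alternative is nullable — no conflict.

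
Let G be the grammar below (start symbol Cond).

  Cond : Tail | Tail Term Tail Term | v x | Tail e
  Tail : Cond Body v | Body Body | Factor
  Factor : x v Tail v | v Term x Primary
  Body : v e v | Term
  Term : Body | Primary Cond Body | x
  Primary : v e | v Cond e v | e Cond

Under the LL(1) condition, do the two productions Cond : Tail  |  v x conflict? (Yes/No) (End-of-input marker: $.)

Yes

FIRST(Tail) = { e, v, x } and FIRST(v x) = { v }.
Both contain v, so the two alternatives are not disjoint — LL(1) conflict.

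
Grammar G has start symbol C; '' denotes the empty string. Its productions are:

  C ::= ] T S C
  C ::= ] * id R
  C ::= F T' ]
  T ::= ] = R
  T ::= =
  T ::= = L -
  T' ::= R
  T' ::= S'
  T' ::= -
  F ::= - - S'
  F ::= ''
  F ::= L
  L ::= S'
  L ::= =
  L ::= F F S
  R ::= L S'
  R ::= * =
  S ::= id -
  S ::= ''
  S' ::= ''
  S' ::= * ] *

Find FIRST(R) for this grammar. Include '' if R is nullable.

{ *, -, =, id, '' }

From R ::= L S': L, S' nullable, take FIRST(L) ∪ FIRST(S') = { *, -, =, id }; also '' since the whole RHS is nullable.
R ::= * = contributes {*}.
Union: FIRST(R) = { *, -, =, id, '' }.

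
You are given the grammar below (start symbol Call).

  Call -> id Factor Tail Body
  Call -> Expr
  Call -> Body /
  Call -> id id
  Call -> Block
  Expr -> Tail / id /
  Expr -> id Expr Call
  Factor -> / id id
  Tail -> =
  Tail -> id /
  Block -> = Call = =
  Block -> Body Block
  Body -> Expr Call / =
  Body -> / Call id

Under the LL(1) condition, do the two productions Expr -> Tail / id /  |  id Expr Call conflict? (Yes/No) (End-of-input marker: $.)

FIRST(Tail / id /) = { =, id } and FIRST(id Expr Call) = { id }.
Both contain id, so the two alternatives are not disjoint — LL(1) conflict.

Yes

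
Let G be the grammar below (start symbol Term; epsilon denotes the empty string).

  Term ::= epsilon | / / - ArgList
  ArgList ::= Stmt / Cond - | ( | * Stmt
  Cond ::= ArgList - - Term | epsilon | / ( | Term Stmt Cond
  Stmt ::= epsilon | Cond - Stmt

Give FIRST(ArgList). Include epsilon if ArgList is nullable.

From ArgList ::= Stmt / Cond -: Stmt nullable, take FIRST(Stmt) ∪ {/} = { (, *, -, / }.
ArgList ::= ( contributes {(}.
ArgList ::= * Stmt contributes {*}.
Union: FIRST(ArgList) = { (, *, -, / }.

{ (, *, -, / }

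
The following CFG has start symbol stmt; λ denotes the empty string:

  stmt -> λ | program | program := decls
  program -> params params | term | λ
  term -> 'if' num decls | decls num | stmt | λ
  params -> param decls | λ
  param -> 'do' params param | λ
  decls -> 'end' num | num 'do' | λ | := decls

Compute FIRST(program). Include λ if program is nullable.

{ 'do', 'end', 'if', :=, num, λ }

From program -> params params: params, params nullable, take FIRST(params) ∪ FIRST(params) = { 'do', 'end', :=, num }; also λ since the whole RHS is nullable.
From program -> term: add FIRST(term) = { 'do', 'end', 'if', :=, num, λ } (including λ since term is nullable).
program -> λ contributes λ.
Union: FIRST(program) = { 'do', 'end', 'if', :=, num, λ }.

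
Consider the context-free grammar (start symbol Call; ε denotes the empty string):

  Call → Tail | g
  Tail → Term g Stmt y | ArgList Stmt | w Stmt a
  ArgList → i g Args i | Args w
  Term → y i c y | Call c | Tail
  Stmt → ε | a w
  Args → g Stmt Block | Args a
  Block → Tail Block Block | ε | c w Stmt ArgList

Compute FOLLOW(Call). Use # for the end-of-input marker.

Call is the start symbol, so # ∈ FOLLOW(Call).
In Term → Call c: add FIRST(c) = { c }.
Union: FOLLOW(Call) = { #, c }.

{ #, c }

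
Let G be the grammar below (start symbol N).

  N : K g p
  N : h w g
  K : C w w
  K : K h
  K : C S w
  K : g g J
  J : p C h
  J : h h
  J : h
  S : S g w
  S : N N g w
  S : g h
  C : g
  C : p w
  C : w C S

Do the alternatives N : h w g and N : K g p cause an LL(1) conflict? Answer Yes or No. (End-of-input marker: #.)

No

FIRST(h w g) = { h } and FIRST(K g p) = { g, p, w }.
The FIRST sets are disjoint and neither alternative is nullable — no conflict.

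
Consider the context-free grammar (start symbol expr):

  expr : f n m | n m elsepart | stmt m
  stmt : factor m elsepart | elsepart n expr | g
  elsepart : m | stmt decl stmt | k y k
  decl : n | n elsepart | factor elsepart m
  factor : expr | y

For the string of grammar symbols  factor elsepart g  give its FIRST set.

Add FIRST(factor) = { f, g, k, m, n, y }; factor is not nullable, stop.

{ f, g, k, m, n, y }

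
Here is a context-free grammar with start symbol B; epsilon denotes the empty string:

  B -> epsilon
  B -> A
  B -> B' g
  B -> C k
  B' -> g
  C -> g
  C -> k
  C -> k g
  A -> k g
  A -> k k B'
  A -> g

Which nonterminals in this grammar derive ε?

{ B }

Directly nullable (have an epsilon-production): B.
No other nonterminal has a production whose RHS symbols are all nullable.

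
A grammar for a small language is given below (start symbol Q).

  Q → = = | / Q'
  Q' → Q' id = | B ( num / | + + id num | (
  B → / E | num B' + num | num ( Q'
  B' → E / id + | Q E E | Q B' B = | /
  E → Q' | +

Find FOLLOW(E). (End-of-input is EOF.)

{ (, +, /, =, num }

In B → / E: E is at the end, add FOLLOW(B) = { (, = }.
In B' → E / id +: add FIRST(/ id +) = { / }.
In B' → Q E E: add FIRST(E) = { (, +, /, num }.
In B' → Q E E: E is at the end, add FOLLOW(B') = { +, /, num }.
Union: FOLLOW(E) = { (, +, /, =, num }.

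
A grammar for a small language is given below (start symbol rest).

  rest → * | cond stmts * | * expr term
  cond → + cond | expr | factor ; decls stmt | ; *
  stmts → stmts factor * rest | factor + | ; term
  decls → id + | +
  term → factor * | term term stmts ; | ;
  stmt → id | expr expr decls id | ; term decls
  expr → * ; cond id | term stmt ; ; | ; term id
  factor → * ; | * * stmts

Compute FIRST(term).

From term → factor *: add FIRST(factor) = { * }.
From term → term term stmts ;: add FIRST(term) = { *, ; }.
term → ; contributes {;}.
Union: FIRST(term) = { *, ; }.

{ *, ; }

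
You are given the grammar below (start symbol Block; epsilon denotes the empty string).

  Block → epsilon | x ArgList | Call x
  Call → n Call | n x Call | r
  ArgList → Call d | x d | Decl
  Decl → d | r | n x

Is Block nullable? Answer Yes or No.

Block has an epsilon-production, so Block ⇒ epsilon.

Yes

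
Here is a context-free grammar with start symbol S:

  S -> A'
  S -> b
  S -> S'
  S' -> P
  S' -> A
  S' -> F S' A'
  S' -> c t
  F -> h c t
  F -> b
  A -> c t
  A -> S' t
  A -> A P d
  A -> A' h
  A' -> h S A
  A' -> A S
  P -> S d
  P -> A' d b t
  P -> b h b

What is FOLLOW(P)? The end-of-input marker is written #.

{ #, b, c, d, h, t }

In S' -> P: P is at the end, add FOLLOW(S') = { #, b, c, d, h, t }.
In A -> A P d: add FIRST(d) = { d }.
Union: FOLLOW(P) = { #, b, c, d, h, t }.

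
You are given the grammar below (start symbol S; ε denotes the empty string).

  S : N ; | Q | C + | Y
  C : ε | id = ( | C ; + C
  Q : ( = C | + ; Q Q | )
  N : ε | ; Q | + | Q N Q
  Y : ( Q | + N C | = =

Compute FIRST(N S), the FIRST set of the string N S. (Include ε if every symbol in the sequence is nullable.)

Add FIRST(N)\{ε} = { (, ), +, ; }; N is nullable, continue.
Add FIRST(S) = { (, ), +, ;, =, id }; S is not nullable, stop.

{ (, ), +, ;, =, id }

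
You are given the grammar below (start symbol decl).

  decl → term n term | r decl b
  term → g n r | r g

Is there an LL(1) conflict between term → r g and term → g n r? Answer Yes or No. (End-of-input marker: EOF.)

FIRST(r g) = { r } and FIRST(g n r) = { g }.
The FIRST sets are disjoint and neither alternative is nullable — no conflict.

No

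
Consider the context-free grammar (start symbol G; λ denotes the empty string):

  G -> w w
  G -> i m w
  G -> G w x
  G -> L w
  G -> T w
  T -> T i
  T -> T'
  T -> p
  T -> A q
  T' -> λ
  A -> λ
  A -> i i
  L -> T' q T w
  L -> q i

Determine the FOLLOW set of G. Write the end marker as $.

G is the start symbol, so $ ∈ FOLLOW(G).
In G -> G w x: add FIRST(w x) = { w }.
Union: FOLLOW(G) = { $, w }.

{ $, w }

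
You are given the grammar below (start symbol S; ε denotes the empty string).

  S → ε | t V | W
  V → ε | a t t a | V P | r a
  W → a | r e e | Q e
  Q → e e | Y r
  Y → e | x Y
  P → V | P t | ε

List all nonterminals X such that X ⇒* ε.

{ P, S, V }

Directly nullable (have an ε-production): S, V, P.
No other nonterminal has a production whose RHS symbols are all nullable.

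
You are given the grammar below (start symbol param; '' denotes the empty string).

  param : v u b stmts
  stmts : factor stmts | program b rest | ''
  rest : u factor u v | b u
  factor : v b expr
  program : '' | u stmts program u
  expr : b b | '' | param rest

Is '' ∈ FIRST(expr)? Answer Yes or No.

expr has an ''-production, so expr ⇒ ''.

Yes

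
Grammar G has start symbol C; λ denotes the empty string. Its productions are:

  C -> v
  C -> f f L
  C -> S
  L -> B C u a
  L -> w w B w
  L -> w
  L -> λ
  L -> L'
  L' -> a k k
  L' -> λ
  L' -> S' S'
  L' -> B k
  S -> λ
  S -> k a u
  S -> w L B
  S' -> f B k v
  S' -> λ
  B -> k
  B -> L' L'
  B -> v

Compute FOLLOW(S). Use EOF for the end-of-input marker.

In C -> S: S is at the end, add FOLLOW(C) = { EOF, u }.
Union: FOLLOW(S) = { EOF, u }.

{ EOF, u }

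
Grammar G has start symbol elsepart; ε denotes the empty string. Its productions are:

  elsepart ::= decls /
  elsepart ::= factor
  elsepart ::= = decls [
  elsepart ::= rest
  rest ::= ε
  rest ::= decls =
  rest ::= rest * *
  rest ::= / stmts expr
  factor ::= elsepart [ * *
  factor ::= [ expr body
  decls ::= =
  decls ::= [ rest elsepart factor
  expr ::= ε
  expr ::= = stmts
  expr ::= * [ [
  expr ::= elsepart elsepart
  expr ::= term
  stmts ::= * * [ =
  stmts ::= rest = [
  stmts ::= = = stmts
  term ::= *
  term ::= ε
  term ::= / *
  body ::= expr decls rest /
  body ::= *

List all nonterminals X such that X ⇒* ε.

{ elsepart, expr, rest, term }

Directly nullable (have an ε-production): rest, expr, term.
elsepart ::= rest with every symbol nullable, so elsepart is nullable.
No other nonterminal has a production whose RHS symbols are all nullable.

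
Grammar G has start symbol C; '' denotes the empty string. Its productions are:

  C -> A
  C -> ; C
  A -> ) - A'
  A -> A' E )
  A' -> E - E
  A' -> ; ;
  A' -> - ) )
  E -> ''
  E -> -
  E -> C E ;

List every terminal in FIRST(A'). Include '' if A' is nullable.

From A' -> E - E: E nullable, take FIRST(E) ∪ {-} = { ), -, ; }.
A' -> ; ; contributes {;}.
A' -> - ) ) contributes {-}.
Union: FIRST(A') = { ), -, ; }.

{ ), -, ; }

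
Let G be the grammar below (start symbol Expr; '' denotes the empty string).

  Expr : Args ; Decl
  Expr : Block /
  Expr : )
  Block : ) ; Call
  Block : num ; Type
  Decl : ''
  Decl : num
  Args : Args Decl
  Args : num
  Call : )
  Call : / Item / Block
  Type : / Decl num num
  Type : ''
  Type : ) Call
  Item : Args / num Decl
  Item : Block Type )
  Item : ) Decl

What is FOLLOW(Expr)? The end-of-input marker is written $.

Expr is the start symbol, so $ ∈ FOLLOW(Expr).
Union: FOLLOW(Expr) = { $ }.

{ $ }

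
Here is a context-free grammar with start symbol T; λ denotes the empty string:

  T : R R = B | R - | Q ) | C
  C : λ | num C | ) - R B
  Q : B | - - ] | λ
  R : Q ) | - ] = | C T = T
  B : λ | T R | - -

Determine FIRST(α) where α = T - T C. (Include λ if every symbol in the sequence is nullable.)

{ ), -, =, num }

Add FIRST(T)\{λ} = { ), -, =, num }; T is nullable, continue.
- is a terminal; add {-} and stop.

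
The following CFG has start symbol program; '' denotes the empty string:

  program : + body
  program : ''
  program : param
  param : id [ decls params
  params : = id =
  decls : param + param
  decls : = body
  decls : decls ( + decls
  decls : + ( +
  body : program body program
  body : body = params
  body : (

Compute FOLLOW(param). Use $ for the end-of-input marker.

{ $, (, +, =, id }

In program : param: param is at the end, add FOLLOW(program) = { $, (, +, =, id }.
In decls : param + param: add FIRST(+ param) = { + }.
In decls : param + param: param is at the end, add FOLLOW(decls) = { (, = }.
Union: FOLLOW(param) = { $, (, +, =, id }.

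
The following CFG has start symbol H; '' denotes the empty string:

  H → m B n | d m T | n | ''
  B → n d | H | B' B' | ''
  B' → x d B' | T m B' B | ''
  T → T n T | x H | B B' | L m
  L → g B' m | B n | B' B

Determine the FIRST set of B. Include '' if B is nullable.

B → n d contributes {n}.
From B → H: add FIRST(H) = { d, m, n, '' } (including '' since H is nullable).
From B → B' B': B', B' nullable, take FIRST(B') ∪ FIRST(B') = { d, g, m, n, x }; also '' since the whole RHS is nullable.
B → '' contributes ''.
Union: FIRST(B) = { d, g, m, n, x, '' }.

{ d, g, m, n, x, '' }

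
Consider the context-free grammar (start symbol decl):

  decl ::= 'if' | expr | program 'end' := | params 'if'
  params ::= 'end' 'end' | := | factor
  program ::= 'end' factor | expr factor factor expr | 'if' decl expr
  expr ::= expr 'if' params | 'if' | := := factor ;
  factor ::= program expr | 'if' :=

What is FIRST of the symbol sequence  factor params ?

{ 'end', 'if', := }

Add FIRST(factor) = { 'end', 'if', := }; factor is not nullable, stop.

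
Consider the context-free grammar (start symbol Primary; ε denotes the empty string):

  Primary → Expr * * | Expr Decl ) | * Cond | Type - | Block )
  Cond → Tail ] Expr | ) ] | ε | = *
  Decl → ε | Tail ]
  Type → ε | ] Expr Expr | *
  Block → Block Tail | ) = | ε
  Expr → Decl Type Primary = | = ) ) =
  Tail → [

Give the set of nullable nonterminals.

{ Block, Cond, Decl, Type }

Directly nullable (have an ε-production): Cond, Decl, Type, Block.
No other nonterminal has a production whose RHS symbols are all nullable.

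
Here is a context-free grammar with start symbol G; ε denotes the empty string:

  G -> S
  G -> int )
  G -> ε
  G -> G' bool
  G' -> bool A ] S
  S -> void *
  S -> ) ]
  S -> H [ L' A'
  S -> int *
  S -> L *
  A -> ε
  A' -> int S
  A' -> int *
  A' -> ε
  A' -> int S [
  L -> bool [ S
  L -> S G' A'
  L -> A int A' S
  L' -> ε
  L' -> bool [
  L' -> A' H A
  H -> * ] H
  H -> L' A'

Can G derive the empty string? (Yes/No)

G has an ε-production, so G ⇒ ε.

Yes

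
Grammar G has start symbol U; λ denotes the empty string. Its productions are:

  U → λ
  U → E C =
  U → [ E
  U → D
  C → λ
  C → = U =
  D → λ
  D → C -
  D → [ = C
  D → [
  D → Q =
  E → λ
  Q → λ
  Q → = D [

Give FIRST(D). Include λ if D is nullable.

{ -, =, [, λ }

D → λ contributes λ.
From D → C -: C nullable, take FIRST(C) ∪ {-} = { -, = }.
D → [ = C contributes {[}.
D → [ contributes {[}.
From D → Q =: Q nullable, take FIRST(Q) ∪ {=} = { = }.
Union: FIRST(D) = { -, =, [, λ }.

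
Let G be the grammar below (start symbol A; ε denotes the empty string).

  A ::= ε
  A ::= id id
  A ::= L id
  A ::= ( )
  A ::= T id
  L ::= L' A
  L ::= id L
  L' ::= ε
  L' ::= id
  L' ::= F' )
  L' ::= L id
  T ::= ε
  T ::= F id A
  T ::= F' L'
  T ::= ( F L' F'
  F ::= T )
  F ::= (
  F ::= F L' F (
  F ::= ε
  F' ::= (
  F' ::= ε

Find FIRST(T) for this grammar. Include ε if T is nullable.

T ::= ε contributes ε.
From T ::= F id A: F nullable, take FIRST(F) ∪ {id} = { (, ), id }.
From T ::= F' L': F', L' nullable, take FIRST(F') ∪ FIRST(L') = { (, ), id }; also ε since the whole RHS is nullable.
T ::= ( F L' F' contributes {(}.
Union: FIRST(T) = { (, ), id, ε }.

{ (, ), id, ε }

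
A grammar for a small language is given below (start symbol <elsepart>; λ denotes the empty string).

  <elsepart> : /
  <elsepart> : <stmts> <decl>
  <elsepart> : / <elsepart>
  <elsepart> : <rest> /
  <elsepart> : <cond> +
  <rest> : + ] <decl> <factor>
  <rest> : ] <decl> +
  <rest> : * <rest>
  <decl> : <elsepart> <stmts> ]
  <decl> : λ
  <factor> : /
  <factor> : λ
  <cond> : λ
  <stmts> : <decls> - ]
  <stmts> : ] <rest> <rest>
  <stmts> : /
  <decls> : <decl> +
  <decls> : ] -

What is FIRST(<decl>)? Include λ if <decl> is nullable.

{ *, +, /, ], λ }

From <decl> : <elsepart> <stmts> ]: add FIRST(<elsepart>) = { *, +, /, ] }.
<decl> : λ contributes λ.
Union: FIRST(<decl>) = { *, +, /, ], λ }.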